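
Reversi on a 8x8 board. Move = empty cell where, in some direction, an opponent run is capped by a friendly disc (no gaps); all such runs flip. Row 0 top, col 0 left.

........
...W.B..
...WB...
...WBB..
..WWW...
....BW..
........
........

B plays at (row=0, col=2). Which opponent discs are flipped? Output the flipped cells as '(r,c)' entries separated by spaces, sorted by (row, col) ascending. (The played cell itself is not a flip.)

Answer: (1,3)

Derivation:
Dir NW: edge -> no flip
Dir N: edge -> no flip
Dir NE: edge -> no flip
Dir W: first cell '.' (not opp) -> no flip
Dir E: first cell '.' (not opp) -> no flip
Dir SW: first cell '.' (not opp) -> no flip
Dir S: first cell '.' (not opp) -> no flip
Dir SE: opp run (1,3) capped by B -> flip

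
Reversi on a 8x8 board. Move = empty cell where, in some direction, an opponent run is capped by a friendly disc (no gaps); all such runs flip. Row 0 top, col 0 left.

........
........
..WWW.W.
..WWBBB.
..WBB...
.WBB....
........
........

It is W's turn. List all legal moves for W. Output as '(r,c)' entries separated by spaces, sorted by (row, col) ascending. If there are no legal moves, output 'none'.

(2,5): no bracket -> illegal
(2,7): no bracket -> illegal
(3,7): flips 3 -> legal
(4,1): no bracket -> illegal
(4,5): flips 3 -> legal
(4,6): flips 2 -> legal
(4,7): no bracket -> illegal
(5,4): flips 5 -> legal
(5,5): flips 1 -> legal
(6,1): no bracket -> illegal
(6,2): flips 4 -> legal
(6,3): flips 2 -> legal
(6,4): flips 1 -> legal

Answer: (3,7) (4,5) (4,6) (5,4) (5,5) (6,2) (6,3) (6,4)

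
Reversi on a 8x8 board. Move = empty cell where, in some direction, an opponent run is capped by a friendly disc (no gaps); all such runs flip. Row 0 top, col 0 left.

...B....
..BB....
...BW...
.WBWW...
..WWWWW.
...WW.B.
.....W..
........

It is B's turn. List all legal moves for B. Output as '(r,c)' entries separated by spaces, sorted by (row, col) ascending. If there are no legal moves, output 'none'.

Answer: (2,5) (3,0) (3,5) (3,6) (5,2) (6,3) (7,4) (7,6)

Derivation:
(1,4): no bracket -> illegal
(1,5): no bracket -> illegal
(2,0): no bracket -> illegal
(2,1): no bracket -> illegal
(2,2): no bracket -> illegal
(2,5): flips 1 -> legal
(3,0): flips 1 -> legal
(3,5): flips 3 -> legal
(3,6): flips 1 -> legal
(3,7): no bracket -> illegal
(4,0): no bracket -> illegal
(4,1): no bracket -> illegal
(4,7): no bracket -> illegal
(5,1): no bracket -> illegal
(5,2): flips 1 -> legal
(5,5): no bracket -> illegal
(5,7): no bracket -> illegal
(6,2): no bracket -> illegal
(6,3): flips 3 -> legal
(6,4): no bracket -> illegal
(6,6): no bracket -> illegal
(7,4): flips 1 -> legal
(7,5): no bracket -> illegal
(7,6): flips 3 -> legal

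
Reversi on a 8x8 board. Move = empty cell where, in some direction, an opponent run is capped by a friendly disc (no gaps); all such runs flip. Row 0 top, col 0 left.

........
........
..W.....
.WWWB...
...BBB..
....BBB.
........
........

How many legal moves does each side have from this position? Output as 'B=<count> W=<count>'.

Answer: B=4 W=4

Derivation:
-- B to move --
(1,1): flips 2 -> legal
(1,2): no bracket -> illegal
(1,3): no bracket -> illegal
(2,0): no bracket -> illegal
(2,1): flips 1 -> legal
(2,3): flips 1 -> legal
(2,4): no bracket -> illegal
(3,0): flips 3 -> legal
(4,0): no bracket -> illegal
(4,1): no bracket -> illegal
(4,2): no bracket -> illegal
B mobility = 4
-- W to move --
(2,3): no bracket -> illegal
(2,4): no bracket -> illegal
(2,5): no bracket -> illegal
(3,5): flips 1 -> legal
(3,6): no bracket -> illegal
(4,2): no bracket -> illegal
(4,6): no bracket -> illegal
(4,7): no bracket -> illegal
(5,2): no bracket -> illegal
(5,3): flips 1 -> legal
(5,7): no bracket -> illegal
(6,3): no bracket -> illegal
(6,4): no bracket -> illegal
(6,5): flips 2 -> legal
(6,6): flips 2 -> legal
(6,7): no bracket -> illegal
W mobility = 4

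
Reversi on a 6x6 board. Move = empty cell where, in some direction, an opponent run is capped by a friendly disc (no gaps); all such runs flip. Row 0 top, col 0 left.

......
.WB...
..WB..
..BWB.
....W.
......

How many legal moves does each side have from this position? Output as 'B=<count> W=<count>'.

-- B to move --
(0,0): no bracket -> illegal
(0,1): no bracket -> illegal
(0,2): no bracket -> illegal
(1,0): flips 1 -> legal
(1,3): no bracket -> illegal
(2,0): no bracket -> illegal
(2,1): flips 1 -> legal
(2,4): no bracket -> illegal
(3,1): no bracket -> illegal
(3,5): no bracket -> illegal
(4,2): no bracket -> illegal
(4,3): flips 1 -> legal
(4,5): no bracket -> illegal
(5,3): no bracket -> illegal
(5,4): flips 1 -> legal
(5,5): no bracket -> illegal
B mobility = 4
-- W to move --
(0,1): no bracket -> illegal
(0,2): flips 1 -> legal
(0,3): no bracket -> illegal
(1,3): flips 2 -> legal
(1,4): no bracket -> illegal
(2,1): no bracket -> illegal
(2,4): flips 2 -> legal
(2,5): no bracket -> illegal
(3,1): flips 1 -> legal
(3,5): flips 1 -> legal
(4,1): no bracket -> illegal
(4,2): flips 1 -> legal
(4,3): no bracket -> illegal
(4,5): no bracket -> illegal
W mobility = 6

Answer: B=4 W=6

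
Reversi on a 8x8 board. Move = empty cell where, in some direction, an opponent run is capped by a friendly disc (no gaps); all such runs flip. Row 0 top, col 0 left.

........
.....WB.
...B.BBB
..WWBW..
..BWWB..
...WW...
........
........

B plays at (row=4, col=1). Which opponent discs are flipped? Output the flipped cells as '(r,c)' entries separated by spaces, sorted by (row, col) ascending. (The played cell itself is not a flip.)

Answer: (3,2)

Derivation:
Dir NW: first cell '.' (not opp) -> no flip
Dir N: first cell '.' (not opp) -> no flip
Dir NE: opp run (3,2) capped by B -> flip
Dir W: first cell '.' (not opp) -> no flip
Dir E: first cell 'B' (not opp) -> no flip
Dir SW: first cell '.' (not opp) -> no flip
Dir S: first cell '.' (not opp) -> no flip
Dir SE: first cell '.' (not opp) -> no flip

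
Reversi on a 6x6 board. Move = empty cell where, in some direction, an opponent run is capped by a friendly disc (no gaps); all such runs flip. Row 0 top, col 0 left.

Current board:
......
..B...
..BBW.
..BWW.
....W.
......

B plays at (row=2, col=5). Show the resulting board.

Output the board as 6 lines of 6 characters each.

Answer: ......
..B...
..BBBB
..BWW.
....W.
......

Derivation:
Place B at (2,5); scan 8 dirs for brackets.
Dir NW: first cell '.' (not opp) -> no flip
Dir N: first cell '.' (not opp) -> no flip
Dir NE: edge -> no flip
Dir W: opp run (2,4) capped by B -> flip
Dir E: edge -> no flip
Dir SW: opp run (3,4), next='.' -> no flip
Dir S: first cell '.' (not opp) -> no flip
Dir SE: edge -> no flip
All flips: (2,4)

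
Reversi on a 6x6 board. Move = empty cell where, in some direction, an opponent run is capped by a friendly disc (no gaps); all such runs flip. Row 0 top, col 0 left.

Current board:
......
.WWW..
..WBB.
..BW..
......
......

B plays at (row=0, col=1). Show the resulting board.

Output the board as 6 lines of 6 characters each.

Place B at (0,1); scan 8 dirs for brackets.
Dir NW: edge -> no flip
Dir N: edge -> no flip
Dir NE: edge -> no flip
Dir W: first cell '.' (not opp) -> no flip
Dir E: first cell '.' (not opp) -> no flip
Dir SW: first cell '.' (not opp) -> no flip
Dir S: opp run (1,1), next='.' -> no flip
Dir SE: opp run (1,2) capped by B -> flip
All flips: (1,2)

Answer: .B....
.WBW..
..WBB.
..BW..
......
......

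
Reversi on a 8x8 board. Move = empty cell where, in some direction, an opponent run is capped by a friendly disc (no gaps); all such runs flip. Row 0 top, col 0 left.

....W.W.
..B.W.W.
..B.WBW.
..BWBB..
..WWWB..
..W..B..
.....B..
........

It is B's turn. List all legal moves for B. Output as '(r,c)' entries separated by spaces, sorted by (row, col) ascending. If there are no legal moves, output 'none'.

(0,3): flips 1 -> legal
(0,5): no bracket -> illegal
(0,7): flips 1 -> legal
(1,3): flips 1 -> legal
(1,5): no bracket -> illegal
(1,7): flips 1 -> legal
(2,3): flips 1 -> legal
(2,7): flips 1 -> legal
(3,1): no bracket -> illegal
(3,6): no bracket -> illegal
(3,7): no bracket -> illegal
(4,1): flips 3 -> legal
(5,1): no bracket -> illegal
(5,3): flips 1 -> legal
(5,4): flips 2 -> legal
(6,1): flips 2 -> legal
(6,2): flips 2 -> legal
(6,3): no bracket -> illegal

Answer: (0,3) (0,7) (1,3) (1,7) (2,3) (2,7) (4,1) (5,3) (5,4) (6,1) (6,2)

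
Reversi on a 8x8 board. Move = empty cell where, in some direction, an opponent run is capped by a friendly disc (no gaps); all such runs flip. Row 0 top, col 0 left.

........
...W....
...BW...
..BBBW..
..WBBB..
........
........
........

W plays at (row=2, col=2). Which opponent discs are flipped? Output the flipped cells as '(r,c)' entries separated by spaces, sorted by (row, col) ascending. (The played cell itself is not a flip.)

Answer: (2,3) (3,2)

Derivation:
Dir NW: first cell '.' (not opp) -> no flip
Dir N: first cell '.' (not opp) -> no flip
Dir NE: first cell 'W' (not opp) -> no flip
Dir W: first cell '.' (not opp) -> no flip
Dir E: opp run (2,3) capped by W -> flip
Dir SW: first cell '.' (not opp) -> no flip
Dir S: opp run (3,2) capped by W -> flip
Dir SE: opp run (3,3) (4,4), next='.' -> no flip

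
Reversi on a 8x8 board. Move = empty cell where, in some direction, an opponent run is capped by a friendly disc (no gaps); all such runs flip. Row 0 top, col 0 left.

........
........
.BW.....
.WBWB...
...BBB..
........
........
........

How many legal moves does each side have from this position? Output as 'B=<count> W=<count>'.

-- B to move --
(1,1): flips 2 -> legal
(1,2): flips 1 -> legal
(1,3): no bracket -> illegal
(2,0): no bracket -> illegal
(2,3): flips 2 -> legal
(2,4): no bracket -> illegal
(3,0): flips 1 -> legal
(4,0): no bracket -> illegal
(4,1): flips 1 -> legal
(4,2): no bracket -> illegal
B mobility = 5
-- W to move --
(1,0): no bracket -> illegal
(1,1): flips 1 -> legal
(1,2): no bracket -> illegal
(2,0): flips 1 -> legal
(2,3): no bracket -> illegal
(2,4): no bracket -> illegal
(2,5): no bracket -> illegal
(3,0): no bracket -> illegal
(3,5): flips 1 -> legal
(3,6): no bracket -> illegal
(4,1): no bracket -> illegal
(4,2): flips 1 -> legal
(4,6): no bracket -> illegal
(5,2): no bracket -> illegal
(5,3): flips 1 -> legal
(5,4): no bracket -> illegal
(5,5): flips 1 -> legal
(5,6): no bracket -> illegal
W mobility = 6

Answer: B=5 W=6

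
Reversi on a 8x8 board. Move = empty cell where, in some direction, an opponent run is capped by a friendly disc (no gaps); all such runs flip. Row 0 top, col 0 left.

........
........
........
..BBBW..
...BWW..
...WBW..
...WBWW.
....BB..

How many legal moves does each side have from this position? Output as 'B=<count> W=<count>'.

Answer: B=13 W=7

Derivation:
-- B to move --
(2,4): no bracket -> illegal
(2,5): flips 4 -> legal
(2,6): no bracket -> illegal
(3,6): flips 2 -> legal
(4,2): flips 1 -> legal
(4,6): flips 3 -> legal
(5,2): flips 2 -> legal
(5,6): flips 3 -> legal
(5,7): flips 1 -> legal
(6,2): flips 1 -> legal
(6,7): flips 2 -> legal
(7,2): flips 1 -> legal
(7,3): flips 2 -> legal
(7,6): flips 1 -> legal
(7,7): flips 3 -> legal
B mobility = 13
-- W to move --
(2,1): flips 3 -> legal
(2,2): flips 1 -> legal
(2,3): flips 3 -> legal
(2,4): flips 1 -> legal
(2,5): no bracket -> illegal
(3,1): flips 3 -> legal
(4,1): no bracket -> illegal
(4,2): flips 1 -> legal
(5,2): no bracket -> illegal
(7,3): flips 1 -> legal
(7,6): no bracket -> illegal
W mobility = 7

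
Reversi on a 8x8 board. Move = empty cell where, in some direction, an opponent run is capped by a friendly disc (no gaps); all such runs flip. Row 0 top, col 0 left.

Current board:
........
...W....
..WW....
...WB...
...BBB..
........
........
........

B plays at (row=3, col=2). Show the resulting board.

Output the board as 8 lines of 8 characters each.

Place B at (3,2); scan 8 dirs for brackets.
Dir NW: first cell '.' (not opp) -> no flip
Dir N: opp run (2,2), next='.' -> no flip
Dir NE: opp run (2,3), next='.' -> no flip
Dir W: first cell '.' (not opp) -> no flip
Dir E: opp run (3,3) capped by B -> flip
Dir SW: first cell '.' (not opp) -> no flip
Dir S: first cell '.' (not opp) -> no flip
Dir SE: first cell 'B' (not opp) -> no flip
All flips: (3,3)

Answer: ........
...W....
..WW....
..BBB...
...BBB..
........
........
........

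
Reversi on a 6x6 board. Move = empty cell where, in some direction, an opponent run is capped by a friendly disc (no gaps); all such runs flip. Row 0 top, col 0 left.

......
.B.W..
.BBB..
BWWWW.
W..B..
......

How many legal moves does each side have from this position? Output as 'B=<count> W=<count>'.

Answer: B=9 W=9

Derivation:
-- B to move --
(0,2): no bracket -> illegal
(0,3): flips 1 -> legal
(0,4): flips 1 -> legal
(1,2): no bracket -> illegal
(1,4): no bracket -> illegal
(2,0): no bracket -> illegal
(2,4): no bracket -> illegal
(2,5): flips 1 -> legal
(3,5): flips 4 -> legal
(4,1): flips 2 -> legal
(4,2): flips 1 -> legal
(4,4): flips 1 -> legal
(4,5): flips 1 -> legal
(5,0): flips 1 -> legal
(5,1): no bracket -> illegal
B mobility = 9
-- W to move --
(0,0): flips 2 -> legal
(0,1): flips 2 -> legal
(0,2): no bracket -> illegal
(1,0): flips 1 -> legal
(1,2): flips 2 -> legal
(1,4): flips 1 -> legal
(2,0): flips 1 -> legal
(2,4): no bracket -> illegal
(4,1): no bracket -> illegal
(4,2): no bracket -> illegal
(4,4): no bracket -> illegal
(5,2): flips 1 -> legal
(5,3): flips 1 -> legal
(5,4): flips 1 -> legal
W mobility = 9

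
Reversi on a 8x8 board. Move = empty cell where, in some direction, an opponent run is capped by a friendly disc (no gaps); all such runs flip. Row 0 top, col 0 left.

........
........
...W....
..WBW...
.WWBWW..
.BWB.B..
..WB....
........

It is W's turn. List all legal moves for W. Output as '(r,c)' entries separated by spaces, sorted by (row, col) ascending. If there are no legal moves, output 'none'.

(2,2): flips 1 -> legal
(2,4): flips 1 -> legal
(4,0): flips 1 -> legal
(4,6): no bracket -> illegal
(5,0): flips 1 -> legal
(5,4): flips 2 -> legal
(5,6): no bracket -> illegal
(6,0): flips 1 -> legal
(6,1): flips 1 -> legal
(6,4): flips 2 -> legal
(6,5): flips 1 -> legal
(6,6): flips 1 -> legal
(7,2): no bracket -> illegal
(7,3): flips 4 -> legal
(7,4): flips 1 -> legal

Answer: (2,2) (2,4) (4,0) (5,0) (5,4) (6,0) (6,1) (6,4) (6,5) (6,6) (7,3) (7,4)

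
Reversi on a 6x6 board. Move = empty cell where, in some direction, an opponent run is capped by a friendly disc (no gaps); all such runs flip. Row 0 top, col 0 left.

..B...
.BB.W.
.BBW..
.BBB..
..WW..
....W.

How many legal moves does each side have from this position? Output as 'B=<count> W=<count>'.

Answer: B=7 W=5

Derivation:
-- B to move --
(0,3): no bracket -> illegal
(0,4): no bracket -> illegal
(0,5): flips 2 -> legal
(1,3): flips 1 -> legal
(1,5): no bracket -> illegal
(2,4): flips 1 -> legal
(2,5): no bracket -> illegal
(3,4): flips 1 -> legal
(4,1): no bracket -> illegal
(4,4): no bracket -> illegal
(4,5): no bracket -> illegal
(5,1): flips 1 -> legal
(5,2): flips 1 -> legal
(5,3): flips 2 -> legal
(5,5): no bracket -> illegal
B mobility = 7
-- W to move --
(0,0): no bracket -> illegal
(0,1): flips 1 -> legal
(0,3): no bracket -> illegal
(1,0): flips 2 -> legal
(1,3): no bracket -> illegal
(2,0): flips 3 -> legal
(2,4): flips 1 -> legal
(3,0): no bracket -> illegal
(3,4): no bracket -> illegal
(4,0): no bracket -> illegal
(4,1): flips 1 -> legal
(4,4): no bracket -> illegal
W mobility = 5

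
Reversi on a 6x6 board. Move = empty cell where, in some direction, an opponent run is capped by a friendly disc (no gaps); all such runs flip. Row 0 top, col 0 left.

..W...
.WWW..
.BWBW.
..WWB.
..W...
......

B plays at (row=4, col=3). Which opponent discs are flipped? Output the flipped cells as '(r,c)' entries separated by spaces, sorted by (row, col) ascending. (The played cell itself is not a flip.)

Answer: (3,2) (3,3)

Derivation:
Dir NW: opp run (3,2) capped by B -> flip
Dir N: opp run (3,3) capped by B -> flip
Dir NE: first cell 'B' (not opp) -> no flip
Dir W: opp run (4,2), next='.' -> no flip
Dir E: first cell '.' (not opp) -> no flip
Dir SW: first cell '.' (not opp) -> no flip
Dir S: first cell '.' (not opp) -> no flip
Dir SE: first cell '.' (not opp) -> no flip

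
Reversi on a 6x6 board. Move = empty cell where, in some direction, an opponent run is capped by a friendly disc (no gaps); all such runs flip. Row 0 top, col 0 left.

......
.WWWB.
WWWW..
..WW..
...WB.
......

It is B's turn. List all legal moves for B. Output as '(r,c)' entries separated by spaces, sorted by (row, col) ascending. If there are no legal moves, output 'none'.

(0,0): flips 3 -> legal
(0,1): no bracket -> illegal
(0,2): no bracket -> illegal
(0,3): no bracket -> illegal
(0,4): no bracket -> illegal
(1,0): flips 3 -> legal
(2,4): no bracket -> illegal
(3,0): no bracket -> illegal
(3,1): no bracket -> illegal
(3,4): no bracket -> illegal
(4,1): flips 2 -> legal
(4,2): flips 1 -> legal
(5,2): no bracket -> illegal
(5,3): no bracket -> illegal
(5,4): no bracket -> illegal

Answer: (0,0) (1,0) (4,1) (4,2)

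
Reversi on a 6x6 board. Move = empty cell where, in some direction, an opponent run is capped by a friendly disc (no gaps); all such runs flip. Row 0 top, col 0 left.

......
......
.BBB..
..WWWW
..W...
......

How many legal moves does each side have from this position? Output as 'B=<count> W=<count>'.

Answer: B=5 W=5

Derivation:
-- B to move --
(2,4): no bracket -> illegal
(2,5): no bracket -> illegal
(3,1): no bracket -> illegal
(4,1): flips 1 -> legal
(4,3): flips 2 -> legal
(4,4): flips 1 -> legal
(4,5): flips 1 -> legal
(5,1): no bracket -> illegal
(5,2): flips 2 -> legal
(5,3): no bracket -> illegal
B mobility = 5
-- W to move --
(1,0): flips 1 -> legal
(1,1): flips 1 -> legal
(1,2): flips 2 -> legal
(1,3): flips 1 -> legal
(1,4): flips 1 -> legal
(2,0): no bracket -> illegal
(2,4): no bracket -> illegal
(3,0): no bracket -> illegal
(3,1): no bracket -> illegal
W mobility = 5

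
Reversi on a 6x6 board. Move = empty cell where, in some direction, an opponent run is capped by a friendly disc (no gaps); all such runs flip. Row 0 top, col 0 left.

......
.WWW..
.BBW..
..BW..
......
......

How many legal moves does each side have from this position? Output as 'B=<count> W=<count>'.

Answer: B=9 W=5

Derivation:
-- B to move --
(0,0): flips 1 -> legal
(0,1): flips 1 -> legal
(0,2): flips 1 -> legal
(0,3): flips 1 -> legal
(0,4): flips 1 -> legal
(1,0): no bracket -> illegal
(1,4): flips 1 -> legal
(2,0): no bracket -> illegal
(2,4): flips 1 -> legal
(3,4): flips 1 -> legal
(4,2): no bracket -> illegal
(4,3): no bracket -> illegal
(4,4): flips 1 -> legal
B mobility = 9
-- W to move --
(1,0): no bracket -> illegal
(2,0): flips 2 -> legal
(3,0): flips 1 -> legal
(3,1): flips 3 -> legal
(4,1): flips 1 -> legal
(4,2): flips 2 -> legal
(4,3): no bracket -> illegal
W mobility = 5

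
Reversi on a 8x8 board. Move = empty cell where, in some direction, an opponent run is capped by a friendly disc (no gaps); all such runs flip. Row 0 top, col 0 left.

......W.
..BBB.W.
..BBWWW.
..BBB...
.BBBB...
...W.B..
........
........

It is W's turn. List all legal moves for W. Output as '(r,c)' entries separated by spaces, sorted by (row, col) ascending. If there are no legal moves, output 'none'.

Answer: (0,2) (0,3) (0,4) (2,1) (3,1) (3,5) (5,1) (5,2) (5,4)

Derivation:
(0,1): no bracket -> illegal
(0,2): flips 1 -> legal
(0,3): flips 5 -> legal
(0,4): flips 1 -> legal
(0,5): no bracket -> illegal
(1,1): no bracket -> illegal
(1,5): no bracket -> illegal
(2,1): flips 2 -> legal
(3,0): no bracket -> illegal
(3,1): flips 1 -> legal
(3,5): flips 1 -> legal
(4,0): no bracket -> illegal
(4,5): no bracket -> illegal
(4,6): no bracket -> illegal
(5,0): no bracket -> illegal
(5,1): flips 2 -> legal
(5,2): flips 2 -> legal
(5,4): flips 2 -> legal
(5,6): no bracket -> illegal
(6,4): no bracket -> illegal
(6,5): no bracket -> illegal
(6,6): no bracket -> illegal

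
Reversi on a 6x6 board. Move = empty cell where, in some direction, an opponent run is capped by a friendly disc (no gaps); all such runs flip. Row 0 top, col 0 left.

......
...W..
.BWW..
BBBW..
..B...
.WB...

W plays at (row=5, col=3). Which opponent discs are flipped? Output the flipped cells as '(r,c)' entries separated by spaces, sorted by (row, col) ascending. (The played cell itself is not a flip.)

Answer: (5,2)

Derivation:
Dir NW: opp run (4,2) (3,1), next='.' -> no flip
Dir N: first cell '.' (not opp) -> no flip
Dir NE: first cell '.' (not opp) -> no flip
Dir W: opp run (5,2) capped by W -> flip
Dir E: first cell '.' (not opp) -> no flip
Dir SW: edge -> no flip
Dir S: edge -> no flip
Dir SE: edge -> no flip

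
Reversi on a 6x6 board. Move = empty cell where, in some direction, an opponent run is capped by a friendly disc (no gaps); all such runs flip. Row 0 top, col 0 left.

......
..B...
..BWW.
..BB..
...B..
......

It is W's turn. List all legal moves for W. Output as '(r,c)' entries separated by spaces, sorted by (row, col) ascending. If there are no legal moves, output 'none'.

(0,1): flips 1 -> legal
(0,2): no bracket -> illegal
(0,3): no bracket -> illegal
(1,1): no bracket -> illegal
(1,3): no bracket -> illegal
(2,1): flips 1 -> legal
(3,1): no bracket -> illegal
(3,4): no bracket -> illegal
(4,1): flips 1 -> legal
(4,2): flips 1 -> legal
(4,4): no bracket -> illegal
(5,2): no bracket -> illegal
(5,3): flips 2 -> legal
(5,4): no bracket -> illegal

Answer: (0,1) (2,1) (4,1) (4,2) (5,3)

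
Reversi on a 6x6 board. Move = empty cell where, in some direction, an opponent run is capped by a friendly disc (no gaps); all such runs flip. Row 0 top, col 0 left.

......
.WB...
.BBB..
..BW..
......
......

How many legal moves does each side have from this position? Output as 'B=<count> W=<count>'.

Answer: B=6 W=2

Derivation:
-- B to move --
(0,0): flips 1 -> legal
(0,1): flips 1 -> legal
(0,2): no bracket -> illegal
(1,0): flips 1 -> legal
(2,0): no bracket -> illegal
(2,4): no bracket -> illegal
(3,4): flips 1 -> legal
(4,2): no bracket -> illegal
(4,3): flips 1 -> legal
(4,4): flips 1 -> legal
B mobility = 6
-- W to move --
(0,1): no bracket -> illegal
(0,2): no bracket -> illegal
(0,3): no bracket -> illegal
(1,0): no bracket -> illegal
(1,3): flips 2 -> legal
(1,4): no bracket -> illegal
(2,0): no bracket -> illegal
(2,4): no bracket -> illegal
(3,0): no bracket -> illegal
(3,1): flips 2 -> legal
(3,4): no bracket -> illegal
(4,1): no bracket -> illegal
(4,2): no bracket -> illegal
(4,3): no bracket -> illegal
W mobility = 2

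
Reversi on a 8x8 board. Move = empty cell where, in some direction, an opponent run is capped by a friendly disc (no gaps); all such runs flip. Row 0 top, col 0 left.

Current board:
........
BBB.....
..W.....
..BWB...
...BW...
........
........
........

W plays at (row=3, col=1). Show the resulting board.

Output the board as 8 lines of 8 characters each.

Answer: ........
BBB.....
..W.....
.WWWB...
...BW...
........
........
........

Derivation:
Place W at (3,1); scan 8 dirs for brackets.
Dir NW: first cell '.' (not opp) -> no flip
Dir N: first cell '.' (not opp) -> no flip
Dir NE: first cell 'W' (not opp) -> no flip
Dir W: first cell '.' (not opp) -> no flip
Dir E: opp run (3,2) capped by W -> flip
Dir SW: first cell '.' (not opp) -> no flip
Dir S: first cell '.' (not opp) -> no flip
Dir SE: first cell '.' (not opp) -> no flip
All flips: (3,2)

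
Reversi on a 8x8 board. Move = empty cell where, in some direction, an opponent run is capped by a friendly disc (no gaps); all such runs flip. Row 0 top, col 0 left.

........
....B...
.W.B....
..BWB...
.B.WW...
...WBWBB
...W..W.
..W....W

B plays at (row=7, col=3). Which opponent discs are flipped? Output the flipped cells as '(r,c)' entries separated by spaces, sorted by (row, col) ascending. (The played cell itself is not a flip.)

Dir NW: first cell '.' (not opp) -> no flip
Dir N: opp run (6,3) (5,3) (4,3) (3,3) capped by B -> flip
Dir NE: first cell '.' (not opp) -> no flip
Dir W: opp run (7,2), next='.' -> no flip
Dir E: first cell '.' (not opp) -> no flip
Dir SW: edge -> no flip
Dir S: edge -> no flip
Dir SE: edge -> no flip

Answer: (3,3) (4,3) (5,3) (6,3)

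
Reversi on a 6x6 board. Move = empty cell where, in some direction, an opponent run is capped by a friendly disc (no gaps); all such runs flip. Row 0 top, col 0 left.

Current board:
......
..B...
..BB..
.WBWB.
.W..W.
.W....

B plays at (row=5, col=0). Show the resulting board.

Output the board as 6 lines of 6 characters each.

Place B at (5,0); scan 8 dirs for brackets.
Dir NW: edge -> no flip
Dir N: first cell '.' (not opp) -> no flip
Dir NE: opp run (4,1) capped by B -> flip
Dir W: edge -> no flip
Dir E: opp run (5,1), next='.' -> no flip
Dir SW: edge -> no flip
Dir S: edge -> no flip
Dir SE: edge -> no flip
All flips: (4,1)

Answer: ......
..B...
..BB..
.WBWB.
.B..W.
BW....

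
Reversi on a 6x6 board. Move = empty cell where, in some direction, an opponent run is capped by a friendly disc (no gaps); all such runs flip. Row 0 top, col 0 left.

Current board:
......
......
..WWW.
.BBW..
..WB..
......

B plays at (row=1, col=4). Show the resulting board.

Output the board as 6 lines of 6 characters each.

Answer: ......
....B.
..WBW.
.BBW..
..WB..
......

Derivation:
Place B at (1,4); scan 8 dirs for brackets.
Dir NW: first cell '.' (not opp) -> no flip
Dir N: first cell '.' (not opp) -> no flip
Dir NE: first cell '.' (not opp) -> no flip
Dir W: first cell '.' (not opp) -> no flip
Dir E: first cell '.' (not opp) -> no flip
Dir SW: opp run (2,3) capped by B -> flip
Dir S: opp run (2,4), next='.' -> no flip
Dir SE: first cell '.' (not opp) -> no flip
All flips: (2,3)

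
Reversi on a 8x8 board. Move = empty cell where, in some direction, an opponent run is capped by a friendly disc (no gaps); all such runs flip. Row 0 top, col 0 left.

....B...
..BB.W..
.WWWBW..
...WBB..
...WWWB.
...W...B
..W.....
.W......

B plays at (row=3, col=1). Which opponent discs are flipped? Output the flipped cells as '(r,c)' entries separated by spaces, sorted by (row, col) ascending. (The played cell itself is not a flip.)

Dir NW: first cell '.' (not opp) -> no flip
Dir N: opp run (2,1), next='.' -> no flip
Dir NE: opp run (2,2) capped by B -> flip
Dir W: first cell '.' (not opp) -> no flip
Dir E: first cell '.' (not opp) -> no flip
Dir SW: first cell '.' (not opp) -> no flip
Dir S: first cell '.' (not opp) -> no flip
Dir SE: first cell '.' (not opp) -> no flip

Answer: (2,2)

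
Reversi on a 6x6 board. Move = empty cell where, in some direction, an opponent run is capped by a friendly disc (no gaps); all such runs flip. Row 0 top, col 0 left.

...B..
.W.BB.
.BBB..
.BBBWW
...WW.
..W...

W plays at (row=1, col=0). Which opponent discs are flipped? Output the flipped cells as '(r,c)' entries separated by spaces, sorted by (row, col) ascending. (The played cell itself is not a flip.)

Answer: (2,1) (3,2)

Derivation:
Dir NW: edge -> no flip
Dir N: first cell '.' (not opp) -> no flip
Dir NE: first cell '.' (not opp) -> no flip
Dir W: edge -> no flip
Dir E: first cell 'W' (not opp) -> no flip
Dir SW: edge -> no flip
Dir S: first cell '.' (not opp) -> no flip
Dir SE: opp run (2,1) (3,2) capped by W -> flip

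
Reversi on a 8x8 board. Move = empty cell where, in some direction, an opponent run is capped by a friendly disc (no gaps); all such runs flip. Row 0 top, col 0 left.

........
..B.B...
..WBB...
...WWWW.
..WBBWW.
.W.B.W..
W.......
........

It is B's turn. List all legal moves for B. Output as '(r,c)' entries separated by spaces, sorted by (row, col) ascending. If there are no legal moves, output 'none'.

Answer: (1,1) (2,1) (2,5) (2,6) (3,1) (3,2) (4,1) (4,7) (5,6) (5,7) (6,6)

Derivation:
(1,1): flips 2 -> legal
(1,3): no bracket -> illegal
(2,1): flips 1 -> legal
(2,5): flips 1 -> legal
(2,6): flips 1 -> legal
(2,7): no bracket -> illegal
(3,1): flips 1 -> legal
(3,2): flips 1 -> legal
(3,7): no bracket -> illegal
(4,0): no bracket -> illegal
(4,1): flips 1 -> legal
(4,7): flips 2 -> legal
(5,0): no bracket -> illegal
(5,2): no bracket -> illegal
(5,4): no bracket -> illegal
(5,6): flips 2 -> legal
(5,7): flips 2 -> legal
(6,1): no bracket -> illegal
(6,2): no bracket -> illegal
(6,4): no bracket -> illegal
(6,5): no bracket -> illegal
(6,6): flips 1 -> legal
(7,0): no bracket -> illegal
(7,1): no bracket -> illegal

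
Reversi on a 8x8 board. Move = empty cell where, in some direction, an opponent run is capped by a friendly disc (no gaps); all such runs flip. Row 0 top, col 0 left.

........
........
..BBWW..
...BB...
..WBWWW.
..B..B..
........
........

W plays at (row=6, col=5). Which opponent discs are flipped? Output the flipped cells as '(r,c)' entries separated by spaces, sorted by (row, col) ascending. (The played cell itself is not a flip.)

Dir NW: first cell '.' (not opp) -> no flip
Dir N: opp run (5,5) capped by W -> flip
Dir NE: first cell '.' (not opp) -> no flip
Dir W: first cell '.' (not opp) -> no flip
Dir E: first cell '.' (not opp) -> no flip
Dir SW: first cell '.' (not opp) -> no flip
Dir S: first cell '.' (not opp) -> no flip
Dir SE: first cell '.' (not opp) -> no flip

Answer: (5,5)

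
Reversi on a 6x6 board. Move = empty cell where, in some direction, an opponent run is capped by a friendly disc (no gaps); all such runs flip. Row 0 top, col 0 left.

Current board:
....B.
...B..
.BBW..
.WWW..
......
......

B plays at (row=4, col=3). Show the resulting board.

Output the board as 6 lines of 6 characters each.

Place B at (4,3); scan 8 dirs for brackets.
Dir NW: opp run (3,2) capped by B -> flip
Dir N: opp run (3,3) (2,3) capped by B -> flip
Dir NE: first cell '.' (not opp) -> no flip
Dir W: first cell '.' (not opp) -> no flip
Dir E: first cell '.' (not opp) -> no flip
Dir SW: first cell '.' (not opp) -> no flip
Dir S: first cell '.' (not opp) -> no flip
Dir SE: first cell '.' (not opp) -> no flip
All flips: (2,3) (3,2) (3,3)

Answer: ....B.
...B..
.BBB..
.WBB..
...B..
......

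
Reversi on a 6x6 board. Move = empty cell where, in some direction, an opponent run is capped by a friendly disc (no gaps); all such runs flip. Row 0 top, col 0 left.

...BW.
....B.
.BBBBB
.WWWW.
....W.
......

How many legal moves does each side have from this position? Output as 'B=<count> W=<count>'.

Answer: B=8 W=7

Derivation:
-- B to move --
(0,5): flips 1 -> legal
(1,3): no bracket -> illegal
(1,5): no bracket -> illegal
(2,0): no bracket -> illegal
(3,0): no bracket -> illegal
(3,5): no bracket -> illegal
(4,0): flips 1 -> legal
(4,1): flips 2 -> legal
(4,2): flips 2 -> legal
(4,3): flips 3 -> legal
(4,5): flips 1 -> legal
(5,3): no bracket -> illegal
(5,4): flips 2 -> legal
(5,5): flips 2 -> legal
B mobility = 8
-- W to move --
(0,2): flips 1 -> legal
(0,5): flips 2 -> legal
(1,0): flips 1 -> legal
(1,1): flips 2 -> legal
(1,2): flips 2 -> legal
(1,3): flips 2 -> legal
(1,5): flips 1 -> legal
(2,0): no bracket -> illegal
(3,0): no bracket -> illegal
(3,5): no bracket -> illegal
W mobility = 7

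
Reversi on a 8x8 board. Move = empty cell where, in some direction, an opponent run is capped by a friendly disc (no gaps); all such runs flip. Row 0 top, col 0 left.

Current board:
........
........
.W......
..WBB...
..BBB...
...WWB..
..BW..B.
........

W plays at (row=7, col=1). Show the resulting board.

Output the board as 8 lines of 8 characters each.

Answer: ........
........
.W......
..WBB...
..BBB...
...WWB..
..WW..B.
.W......

Derivation:
Place W at (7,1); scan 8 dirs for brackets.
Dir NW: first cell '.' (not opp) -> no flip
Dir N: first cell '.' (not opp) -> no flip
Dir NE: opp run (6,2) capped by W -> flip
Dir W: first cell '.' (not opp) -> no flip
Dir E: first cell '.' (not opp) -> no flip
Dir SW: edge -> no flip
Dir S: edge -> no flip
Dir SE: edge -> no flip
All flips: (6,2)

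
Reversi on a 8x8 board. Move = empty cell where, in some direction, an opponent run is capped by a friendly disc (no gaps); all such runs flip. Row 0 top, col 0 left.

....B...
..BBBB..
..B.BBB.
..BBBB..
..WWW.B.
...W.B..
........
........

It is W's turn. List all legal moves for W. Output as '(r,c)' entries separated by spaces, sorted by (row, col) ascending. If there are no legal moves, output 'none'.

(0,1): no bracket -> illegal
(0,2): flips 3 -> legal
(0,3): no bracket -> illegal
(0,5): no bracket -> illegal
(0,6): flips 3 -> legal
(1,1): flips 2 -> legal
(1,6): flips 2 -> legal
(1,7): flips 2 -> legal
(2,1): flips 1 -> legal
(2,3): flips 1 -> legal
(2,7): no bracket -> illegal
(3,1): no bracket -> illegal
(3,6): no bracket -> illegal
(3,7): no bracket -> illegal
(4,1): no bracket -> illegal
(4,5): no bracket -> illegal
(4,7): no bracket -> illegal
(5,4): no bracket -> illegal
(5,6): no bracket -> illegal
(5,7): no bracket -> illegal
(6,4): no bracket -> illegal
(6,5): no bracket -> illegal
(6,6): flips 1 -> legal

Answer: (0,2) (0,6) (1,1) (1,6) (1,7) (2,1) (2,3) (6,6)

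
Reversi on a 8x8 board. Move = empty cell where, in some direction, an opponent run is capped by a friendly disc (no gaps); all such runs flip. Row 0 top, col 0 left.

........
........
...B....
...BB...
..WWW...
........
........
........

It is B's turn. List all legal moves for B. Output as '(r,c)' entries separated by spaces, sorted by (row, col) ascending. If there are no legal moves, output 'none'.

(3,1): no bracket -> illegal
(3,2): no bracket -> illegal
(3,5): no bracket -> illegal
(4,1): no bracket -> illegal
(4,5): no bracket -> illegal
(5,1): flips 1 -> legal
(5,2): flips 1 -> legal
(5,3): flips 1 -> legal
(5,4): flips 1 -> legal
(5,5): flips 1 -> legal

Answer: (5,1) (5,2) (5,3) (5,4) (5,5)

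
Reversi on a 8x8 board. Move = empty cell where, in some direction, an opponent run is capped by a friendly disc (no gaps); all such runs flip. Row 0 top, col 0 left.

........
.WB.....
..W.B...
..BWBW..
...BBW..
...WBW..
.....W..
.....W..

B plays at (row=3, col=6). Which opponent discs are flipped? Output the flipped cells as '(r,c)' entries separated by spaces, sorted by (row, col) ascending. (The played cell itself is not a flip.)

Answer: (3,5) (4,5)

Derivation:
Dir NW: first cell '.' (not opp) -> no flip
Dir N: first cell '.' (not opp) -> no flip
Dir NE: first cell '.' (not opp) -> no flip
Dir W: opp run (3,5) capped by B -> flip
Dir E: first cell '.' (not opp) -> no flip
Dir SW: opp run (4,5) capped by B -> flip
Dir S: first cell '.' (not opp) -> no flip
Dir SE: first cell '.' (not opp) -> no flip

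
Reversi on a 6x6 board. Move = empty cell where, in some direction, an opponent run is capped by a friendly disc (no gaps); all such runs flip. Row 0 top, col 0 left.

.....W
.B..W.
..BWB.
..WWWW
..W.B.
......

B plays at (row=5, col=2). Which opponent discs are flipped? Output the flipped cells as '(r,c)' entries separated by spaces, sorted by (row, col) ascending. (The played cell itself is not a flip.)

Answer: (3,2) (4,2)

Derivation:
Dir NW: first cell '.' (not opp) -> no flip
Dir N: opp run (4,2) (3,2) capped by B -> flip
Dir NE: first cell '.' (not opp) -> no flip
Dir W: first cell '.' (not opp) -> no flip
Dir E: first cell '.' (not opp) -> no flip
Dir SW: edge -> no flip
Dir S: edge -> no flip
Dir SE: edge -> no flip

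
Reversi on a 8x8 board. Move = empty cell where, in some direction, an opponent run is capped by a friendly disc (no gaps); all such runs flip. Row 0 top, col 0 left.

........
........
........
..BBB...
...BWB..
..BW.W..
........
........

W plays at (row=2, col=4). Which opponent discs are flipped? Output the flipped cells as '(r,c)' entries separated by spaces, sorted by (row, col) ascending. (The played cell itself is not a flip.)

Answer: (3,4)

Derivation:
Dir NW: first cell '.' (not opp) -> no flip
Dir N: first cell '.' (not opp) -> no flip
Dir NE: first cell '.' (not opp) -> no flip
Dir W: first cell '.' (not opp) -> no flip
Dir E: first cell '.' (not opp) -> no flip
Dir SW: opp run (3,3), next='.' -> no flip
Dir S: opp run (3,4) capped by W -> flip
Dir SE: first cell '.' (not opp) -> no flip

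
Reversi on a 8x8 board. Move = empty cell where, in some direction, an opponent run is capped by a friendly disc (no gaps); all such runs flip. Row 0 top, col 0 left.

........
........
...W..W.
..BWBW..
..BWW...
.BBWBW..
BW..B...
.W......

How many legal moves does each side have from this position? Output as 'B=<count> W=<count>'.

-- B to move --
(1,2): flips 1 -> legal
(1,3): no bracket -> illegal
(1,4): flips 1 -> legal
(1,5): no bracket -> illegal
(1,6): no bracket -> illegal
(1,7): no bracket -> illegal
(2,2): no bracket -> illegal
(2,4): flips 1 -> legal
(2,5): no bracket -> illegal
(2,7): no bracket -> illegal
(3,6): flips 1 -> legal
(3,7): no bracket -> illegal
(4,5): flips 2 -> legal
(4,6): flips 1 -> legal
(5,0): no bracket -> illegal
(5,6): flips 1 -> legal
(6,2): flips 1 -> legal
(6,3): no bracket -> illegal
(6,5): no bracket -> illegal
(6,6): no bracket -> illegal
(7,0): flips 1 -> legal
(7,2): no bracket -> illegal
B mobility = 9
-- W to move --
(2,1): flips 1 -> legal
(2,2): no bracket -> illegal
(2,4): flips 1 -> legal
(2,5): flips 1 -> legal
(3,1): flips 2 -> legal
(4,0): no bracket -> illegal
(4,1): flips 3 -> legal
(4,5): flips 1 -> legal
(5,0): flips 2 -> legal
(6,2): no bracket -> illegal
(6,3): no bracket -> illegal
(6,5): flips 1 -> legal
(7,0): no bracket -> illegal
(7,3): flips 1 -> legal
(7,4): flips 2 -> legal
(7,5): flips 1 -> legal
W mobility = 11

Answer: B=9 W=11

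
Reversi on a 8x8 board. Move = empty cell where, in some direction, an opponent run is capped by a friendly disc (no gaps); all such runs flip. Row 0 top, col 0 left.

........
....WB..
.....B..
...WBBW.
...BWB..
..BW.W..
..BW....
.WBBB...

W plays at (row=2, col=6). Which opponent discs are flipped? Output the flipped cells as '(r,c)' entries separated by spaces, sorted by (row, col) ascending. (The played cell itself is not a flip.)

Dir NW: opp run (1,5), next='.' -> no flip
Dir N: first cell '.' (not opp) -> no flip
Dir NE: first cell '.' (not opp) -> no flip
Dir W: opp run (2,5), next='.' -> no flip
Dir E: first cell '.' (not opp) -> no flip
Dir SW: opp run (3,5) capped by W -> flip
Dir S: first cell 'W' (not opp) -> no flip
Dir SE: first cell '.' (not opp) -> no flip

Answer: (3,5)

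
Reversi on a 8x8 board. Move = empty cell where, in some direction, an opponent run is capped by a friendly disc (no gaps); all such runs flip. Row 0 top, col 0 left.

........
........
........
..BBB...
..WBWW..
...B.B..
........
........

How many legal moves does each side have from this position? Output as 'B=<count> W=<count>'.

-- B to move --
(3,1): flips 1 -> legal
(3,5): flips 2 -> legal
(3,6): no bracket -> illegal
(4,1): flips 1 -> legal
(4,6): flips 2 -> legal
(5,1): flips 1 -> legal
(5,2): flips 1 -> legal
(5,4): flips 1 -> legal
(5,6): flips 1 -> legal
B mobility = 8
-- W to move --
(2,1): no bracket -> illegal
(2,2): flips 2 -> legal
(2,3): flips 1 -> legal
(2,4): flips 2 -> legal
(2,5): no bracket -> illegal
(3,1): no bracket -> illegal
(3,5): no bracket -> illegal
(4,1): no bracket -> illegal
(4,6): no bracket -> illegal
(5,2): no bracket -> illegal
(5,4): no bracket -> illegal
(5,6): no bracket -> illegal
(6,2): flips 1 -> legal
(6,3): no bracket -> illegal
(6,4): flips 1 -> legal
(6,5): flips 1 -> legal
(6,6): flips 1 -> legal
W mobility = 7

Answer: B=8 W=7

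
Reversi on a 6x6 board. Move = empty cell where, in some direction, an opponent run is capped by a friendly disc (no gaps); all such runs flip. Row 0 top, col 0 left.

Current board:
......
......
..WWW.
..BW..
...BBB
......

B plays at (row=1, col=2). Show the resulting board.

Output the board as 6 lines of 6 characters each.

Answer: ......
..B...
..BWW.
..BW..
...BBB
......

Derivation:
Place B at (1,2); scan 8 dirs for brackets.
Dir NW: first cell '.' (not opp) -> no flip
Dir N: first cell '.' (not opp) -> no flip
Dir NE: first cell '.' (not opp) -> no flip
Dir W: first cell '.' (not opp) -> no flip
Dir E: first cell '.' (not opp) -> no flip
Dir SW: first cell '.' (not opp) -> no flip
Dir S: opp run (2,2) capped by B -> flip
Dir SE: opp run (2,3), next='.' -> no flip
All flips: (2,2)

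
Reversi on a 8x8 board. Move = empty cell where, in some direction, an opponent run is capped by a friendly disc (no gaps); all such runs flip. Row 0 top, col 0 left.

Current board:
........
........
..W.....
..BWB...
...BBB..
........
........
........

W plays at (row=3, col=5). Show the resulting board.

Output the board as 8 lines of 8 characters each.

Place W at (3,5); scan 8 dirs for brackets.
Dir NW: first cell '.' (not opp) -> no flip
Dir N: first cell '.' (not opp) -> no flip
Dir NE: first cell '.' (not opp) -> no flip
Dir W: opp run (3,4) capped by W -> flip
Dir E: first cell '.' (not opp) -> no flip
Dir SW: opp run (4,4), next='.' -> no flip
Dir S: opp run (4,5), next='.' -> no flip
Dir SE: first cell '.' (not opp) -> no flip
All flips: (3,4)

Answer: ........
........
..W.....
..BWWW..
...BBB..
........
........
........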